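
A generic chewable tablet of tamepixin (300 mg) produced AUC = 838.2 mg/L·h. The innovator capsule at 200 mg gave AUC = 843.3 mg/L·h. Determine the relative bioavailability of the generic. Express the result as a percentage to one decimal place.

F_rel = (AUC_test/D_test) / (AUC_ref/D_ref)
      = (838.2/300) / (843.3/200)
      = 2.794 / 4.2165 = 0.6626 = 66.26%

F_rel = 66.3%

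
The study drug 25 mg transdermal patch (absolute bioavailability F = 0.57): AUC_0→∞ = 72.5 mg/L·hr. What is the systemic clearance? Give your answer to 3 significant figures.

CL = F × Dose / AUC_0→∞
   = 0.57 × 25 / 72.5 = 0.196552 L/hr

CL = 0.197 L/hr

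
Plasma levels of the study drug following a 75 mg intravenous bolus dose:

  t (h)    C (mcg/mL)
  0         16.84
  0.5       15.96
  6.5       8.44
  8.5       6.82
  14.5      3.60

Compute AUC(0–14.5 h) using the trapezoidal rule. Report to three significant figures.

AUC = 128 mcg/mL·h

Trapezoidal AUC_0→14.5:
  [0→0.5]: (16.84+15.96)/2 × 0.5 = 8.2
  [0.5→6.5]: (15.96+8.44)/2 × 6 = 73.2
  [6.5→8.5]: (8.44+6.82)/2 × 2 = 15.26
  [8.5→14.5]: (6.82+3.60)/2 × 6 = 31.26
  Sum = 127.92 mcg/mL·h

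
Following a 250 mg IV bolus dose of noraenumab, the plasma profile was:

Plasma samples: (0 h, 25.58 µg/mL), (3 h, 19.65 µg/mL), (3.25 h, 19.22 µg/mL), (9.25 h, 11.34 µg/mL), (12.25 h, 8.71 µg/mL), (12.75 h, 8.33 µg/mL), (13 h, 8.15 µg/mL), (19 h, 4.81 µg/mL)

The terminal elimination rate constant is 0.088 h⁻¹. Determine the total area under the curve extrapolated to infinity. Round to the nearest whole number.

Trapezoidal AUC_0→19:
  [0→3]: (25.58+19.65)/2 × 3 = 67.845
  [3→3.25]: (19.65+19.22)/2 × 0.25 = 4.85875
  [3.25→9.25]: (19.22+11.34)/2 × 6 = 91.68
  [9.25→12.25]: (11.34+8.71)/2 × 3 = 30.075
  [12.25→12.75]: (8.71+8.33)/2 × 0.5 = 4.26
  [12.75→13]: (8.33+8.15)/2 × 0.25 = 2.06
  [13→19]: (8.15+4.81)/2 × 6 = 38.88
  Sum = 239.65875 µg/mL·h
Extrapolated tail: C_last / k_e = 4.81 / 0.088 = 54.659
AUC_0→∞ = 239.65875 + 54.659 = 294.31775 µg/mL·h

AUC = 294 µg/mL·h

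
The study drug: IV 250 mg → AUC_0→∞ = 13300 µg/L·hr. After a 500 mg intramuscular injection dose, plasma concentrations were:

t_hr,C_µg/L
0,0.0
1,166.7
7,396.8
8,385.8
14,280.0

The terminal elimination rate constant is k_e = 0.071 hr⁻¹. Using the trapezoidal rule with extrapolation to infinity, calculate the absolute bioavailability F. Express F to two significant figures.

F = 0.30

Trapezoidal AUC_0→14 (intramuscular injection):
  [0→1]: (0.0+166.7)/2 × 1 = 83.35
  [1→7]: (166.7+396.8)/2 × 6 = 1690.5
  [7→8]: (396.8+385.8)/2 × 1 = 391.3
  [8→14]: (385.8+280.0)/2 × 6 = 1997.4
  Sum = 4162.55 µg/L·hr
Tail: C_last/k_e = 280.0/0.071 = 3943.662
AUC_0→∞ (intramuscular injection) = 4162.55 + 3943.662 = 8106.212 µg/L·hr
F = (AUC_ev/D_ev)/(AUC_iv/D_iv) = (8106.212/500)/(13300/250) = 16.212424/53.2 = 0.3047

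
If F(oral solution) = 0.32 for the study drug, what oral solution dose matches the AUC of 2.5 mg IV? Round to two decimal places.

D_oral = 7.81 mg

For equal systemic exposure: F × D_ev = D_iv
D_ev = D_iv / F = 2.5 / 0.32 = 7.8125 mg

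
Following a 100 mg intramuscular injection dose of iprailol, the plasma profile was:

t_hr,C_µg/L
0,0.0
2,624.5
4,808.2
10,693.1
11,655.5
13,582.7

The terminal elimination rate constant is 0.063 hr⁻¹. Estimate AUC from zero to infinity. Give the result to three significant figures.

Trapezoidal AUC_0→13:
  [0→2]: (0.0+624.5)/2 × 2 = 624.5
  [2→4]: (624.5+808.2)/2 × 2 = 1432.7
  [4→10]: (808.2+693.1)/2 × 6 = 4503.9
  [10→11]: (693.1+655.5)/2 × 1 = 674.3
  [11→13]: (655.5+582.7)/2 × 2 = 1238.2
  Sum = 8473.6 µg/L·hr
Extrapolated tail: C_last / k_e = 582.7 / 0.063 = 9249.206
AUC_0→∞ = 8473.6 + 9249.206 = 17722.806 µg/L·hr

AUC = 17700 µg/L·hr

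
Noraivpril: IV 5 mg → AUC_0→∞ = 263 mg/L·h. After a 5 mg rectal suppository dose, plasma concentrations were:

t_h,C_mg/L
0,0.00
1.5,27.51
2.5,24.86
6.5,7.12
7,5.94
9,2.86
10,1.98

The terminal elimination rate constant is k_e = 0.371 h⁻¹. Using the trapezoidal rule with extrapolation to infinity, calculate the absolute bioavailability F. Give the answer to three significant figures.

Trapezoidal AUC_0→10 (rectal suppository):
  [0→1.5]: (0.00+27.51)/2 × 1.5 = 20.6325
  [1.5→2.5]: (27.51+24.86)/2 × 1 = 26.185
  [2.5→6.5]: (24.86+7.12)/2 × 4 = 63.96
  [6.5→7]: (7.12+5.94)/2 × 0.5 = 3.265
  [7→9]: (5.94+2.86)/2 × 2 = 8.8
  [9→10]: (2.86+1.98)/2 × 1 = 2.42
  Sum = 125.2625 mg/L·h
Tail: C_last/k_e = 1.98/0.371 = 5.337
AUC_0→∞ (rectal suppository) = 125.2625 + 5.337 = 130.5995 mg/L·h
F = (AUC_ev/D_ev)/(AUC_iv/D_iv) = (130.5995/5)/(263/5) = 26.1199/52.6 = 0.4966

F = 0.497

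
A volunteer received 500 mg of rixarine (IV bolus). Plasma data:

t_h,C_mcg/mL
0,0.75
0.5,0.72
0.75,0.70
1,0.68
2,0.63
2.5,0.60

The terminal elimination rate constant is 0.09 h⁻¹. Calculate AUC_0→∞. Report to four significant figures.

AUC = 8.347 mcg/mL·h

Trapezoidal AUC_0→2.5:
  [0→0.5]: (0.75+0.72)/2 × 0.5 = 0.3675
  [0.5→0.75]: (0.72+0.70)/2 × 0.25 = 0.1775
  [0.75→1]: (0.70+0.68)/2 × 0.25 = 0.1725
  [1→2]: (0.68+0.63)/2 × 1 = 0.655
  [2→2.5]: (0.63+0.60)/2 × 0.5 = 0.3075
  Sum = 1.68 mcg/mL·h
Extrapolated tail: C_last / k_e = 0.60 / 0.09 = 6.667
AUC_0→∞ = 1.68 + 6.667 = 8.347 mcg/mL·h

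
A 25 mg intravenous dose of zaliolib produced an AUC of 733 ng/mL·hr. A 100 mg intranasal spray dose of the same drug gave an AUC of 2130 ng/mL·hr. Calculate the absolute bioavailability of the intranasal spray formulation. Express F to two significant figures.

F = (AUC_ev / D_ev) / (AUC_iv / D_iv)
  = (2130/100) / (733/25)
  = 21.3 / 29.32 = 0.7265

F = 0.73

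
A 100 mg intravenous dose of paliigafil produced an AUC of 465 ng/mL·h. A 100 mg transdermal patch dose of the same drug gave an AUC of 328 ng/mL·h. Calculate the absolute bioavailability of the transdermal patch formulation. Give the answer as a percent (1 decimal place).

F = 70.5%

F = (AUC_ev / D_ev) / (AUC_iv / D_iv)
  = (328/100) / (465/100)
  = 3.28 / 4.65 = 0.7054
  = 70.54%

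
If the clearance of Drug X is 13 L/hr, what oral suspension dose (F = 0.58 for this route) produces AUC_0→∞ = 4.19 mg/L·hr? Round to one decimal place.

Dose = 93.9 mg

Dose = CL × AUC_0→∞ / F
     = 13 × 4.19 / 0.58 = 93.9138 mg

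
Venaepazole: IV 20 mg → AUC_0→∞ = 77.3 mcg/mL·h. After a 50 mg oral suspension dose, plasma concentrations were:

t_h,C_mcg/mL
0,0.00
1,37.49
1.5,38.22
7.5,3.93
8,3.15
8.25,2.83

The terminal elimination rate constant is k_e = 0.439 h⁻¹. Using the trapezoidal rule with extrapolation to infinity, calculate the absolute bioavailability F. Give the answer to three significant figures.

Trapezoidal AUC_0→8.25 (oral suspension):
  [0→1]: (0.00+37.49)/2 × 1 = 18.745
  [1→1.5]: (37.49+38.22)/2 × 0.5 = 18.9275
  [1.5→7.5]: (38.22+3.93)/2 × 6 = 126.45
  [7.5→8]: (3.93+3.15)/2 × 0.5 = 1.77
  [8→8.25]: (3.15+2.83)/2 × 0.25 = 0.7475
  Sum = 166.64 mcg/mL·h
Tail: C_last/k_e = 2.83/0.439 = 6.446
AUC_0→∞ (oral suspension) = 166.64 + 6.446 = 173.086 mcg/mL·h
F = (AUC_ev/D_ev)/(AUC_iv/D_iv) = (173.086/50)/(77.3/20) = 3.46172/3.865 = 0.8957

F = 0.896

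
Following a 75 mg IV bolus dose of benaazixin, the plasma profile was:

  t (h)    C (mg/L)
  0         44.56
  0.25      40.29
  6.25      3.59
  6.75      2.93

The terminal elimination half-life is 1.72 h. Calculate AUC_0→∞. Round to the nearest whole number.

Trapezoidal AUC_0→6.75:
  [0→0.25]: (44.56+40.29)/2 × 0.25 = 10.60625
  [0.25→6.25]: (40.29+3.59)/2 × 6 = 131.64
  [6.25→6.75]: (3.59+2.93)/2 × 0.5 = 1.63
  Sum = 143.87625 mg/L·h
k_e = ln2 / t½ = 0.693147 / 1.72 = 0.4030 h^-1
Extrapolated tail: C_last / k_e = 2.93 / 0.403 = 7.270
AUC_0→∞ = 143.87625 + 7.270 = 151.14625 mg/L·h

AUC = 151 mg/L·h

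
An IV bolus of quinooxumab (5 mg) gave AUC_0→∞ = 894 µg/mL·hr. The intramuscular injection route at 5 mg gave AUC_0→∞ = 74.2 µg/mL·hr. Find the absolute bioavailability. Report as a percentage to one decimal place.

F = (AUC_ev / D_ev) / (AUC_iv / D_iv)
  = (74.2/5) / (894/5)
  = 14.84 / 178.8 = 0.0830
  = 8.30%

F = 8.3%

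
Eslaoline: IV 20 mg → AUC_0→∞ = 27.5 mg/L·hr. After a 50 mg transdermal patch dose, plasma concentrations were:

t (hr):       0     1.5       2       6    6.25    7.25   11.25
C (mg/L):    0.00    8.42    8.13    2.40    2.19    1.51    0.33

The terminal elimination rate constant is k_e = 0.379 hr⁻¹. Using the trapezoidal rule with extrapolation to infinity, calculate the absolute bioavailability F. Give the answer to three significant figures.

F = 0.560

Trapezoidal AUC_0→11.25 (transdermal patch):
  [0→1.5]: (0.00+8.42)/2 × 1.5 = 6.315
  [1.5→2]: (8.42+8.13)/2 × 0.5 = 4.1375
  [2→6]: (8.13+2.40)/2 × 4 = 21.06
  [6→6.25]: (2.40+2.19)/2 × 0.25 = 0.57375
  [6.25→7.25]: (2.19+1.51)/2 × 1 = 1.85
  [7.25→11.25]: (1.51+0.33)/2 × 4 = 3.68
  Sum = 37.61625 mg/L·hr
Tail: C_last/k_e = 0.33/0.379 = 0.871
AUC_0→∞ (transdermal patch) = 37.61625 + 0.871 = 38.48725 mg/L·hr
F = (AUC_ev/D_ev)/(AUC_iv/D_iv) = (38.48725/50)/(27.5/20) = 0.769745/1.375 = 0.5598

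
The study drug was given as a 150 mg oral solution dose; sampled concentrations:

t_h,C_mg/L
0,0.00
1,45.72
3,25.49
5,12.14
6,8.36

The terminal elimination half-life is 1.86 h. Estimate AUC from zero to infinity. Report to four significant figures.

Trapezoidal AUC_0→6:
  [0→1]: (0.00+45.72)/2 × 1 = 22.86
  [1→3]: (45.72+25.49)/2 × 2 = 71.21
  [3→5]: (25.49+12.14)/2 × 2 = 37.63
  [5→6]: (12.14+8.36)/2 × 1 = 10.25
  Sum = 141.95 mg/L·h
k_e = ln2 / t½ = 0.693147 / 1.86 = 0.3727 h^-1
Extrapolated tail: C_last / k_e = 8.36 / 0.3727 = 22.431
AUC_0→∞ = 141.95 + 22.431 = 164.381 mg/L·h

AUC = 164.4 mg/L·h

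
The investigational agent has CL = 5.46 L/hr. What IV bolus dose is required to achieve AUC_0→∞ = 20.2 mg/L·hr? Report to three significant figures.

Dose = 110 mg

Dose_iv = CL × AUC_0→∞
     = 5.46 × 20.2 = 110.292 mg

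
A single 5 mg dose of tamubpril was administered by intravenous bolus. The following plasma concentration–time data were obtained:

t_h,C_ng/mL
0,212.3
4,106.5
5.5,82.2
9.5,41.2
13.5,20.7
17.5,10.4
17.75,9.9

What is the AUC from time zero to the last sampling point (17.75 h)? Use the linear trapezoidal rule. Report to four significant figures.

AUC = 1214 ng/mL·h

Trapezoidal AUC_0→17.75:
  [0→4]: (212.3+106.5)/2 × 4 = 637.6
  [4→5.5]: (106.5+82.2)/2 × 1.5 = 141.525
  [5.5→9.5]: (82.2+41.2)/2 × 4 = 246.8
  [9.5→13.5]: (41.2+20.7)/2 × 4 = 123.8
  [13.5→17.5]: (20.7+10.4)/2 × 4 = 62.2
  [17.5→17.75]: (10.4+9.9)/2 × 0.25 = 2.5375
  Sum = 1214.4625 ng/mL·h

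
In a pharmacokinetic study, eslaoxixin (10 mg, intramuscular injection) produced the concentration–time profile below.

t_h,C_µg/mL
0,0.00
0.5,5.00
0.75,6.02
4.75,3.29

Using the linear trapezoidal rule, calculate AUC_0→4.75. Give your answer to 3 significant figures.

Trapezoidal AUC_0→4.75:
  [0→0.5]: (0.00+5.00)/2 × 0.5 = 1.25
  [0.5→0.75]: (5.00+6.02)/2 × 0.25 = 1.3775
  [0.75→4.75]: (6.02+3.29)/2 × 4 = 18.62
  Sum = 21.2475 µg/mL·h

AUC = 21.2 µg/mL·h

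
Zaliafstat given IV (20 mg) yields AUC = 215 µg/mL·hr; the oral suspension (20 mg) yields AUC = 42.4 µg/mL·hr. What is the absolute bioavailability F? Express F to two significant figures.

F = 0.20

F = (AUC_ev / D_ev) / (AUC_iv / D_iv)
  = (42.4/20) / (215/20)
  = 2.12 / 10.75 = 0.1972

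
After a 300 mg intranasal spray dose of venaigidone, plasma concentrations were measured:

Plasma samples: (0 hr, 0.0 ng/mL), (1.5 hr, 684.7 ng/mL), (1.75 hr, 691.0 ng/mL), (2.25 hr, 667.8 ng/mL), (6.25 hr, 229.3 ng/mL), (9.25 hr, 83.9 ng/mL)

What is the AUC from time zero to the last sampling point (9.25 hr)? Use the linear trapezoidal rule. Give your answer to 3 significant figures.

Trapezoidal AUC_0→9.25:
  [0→1.5]: (0.0+684.7)/2 × 1.5 = 513.525
  [1.5→1.75]: (684.7+691.0)/2 × 0.25 = 171.9625
  [1.75→2.25]: (691.0+667.8)/2 × 0.5 = 339.7
  [2.25→6.25]: (667.8+229.3)/2 × 4 = 1794.2
  [6.25→9.25]: (229.3+83.9)/2 × 3 = 469.8
  Sum = 3289.1875 ng/mL·hr

AUC = 3290 ng/mL·hr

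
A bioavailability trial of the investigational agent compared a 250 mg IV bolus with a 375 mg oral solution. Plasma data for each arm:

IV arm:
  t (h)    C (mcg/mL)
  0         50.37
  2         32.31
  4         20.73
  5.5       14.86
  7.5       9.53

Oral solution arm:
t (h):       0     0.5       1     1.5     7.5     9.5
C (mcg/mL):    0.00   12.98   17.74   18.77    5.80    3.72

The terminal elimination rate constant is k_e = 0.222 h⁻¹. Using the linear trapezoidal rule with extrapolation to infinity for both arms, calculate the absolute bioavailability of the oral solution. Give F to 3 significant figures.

F = 0.348

Trapezoidal AUC_0→7.5 (IV):
  [0→2]: (50.37+32.31)/2 × 2 = 82.68
  [2→4]: (32.31+20.73)/2 × 2 = 53.04
  [4→5.5]: (20.73+14.86)/2 × 1.5 = 26.6925
  [5.5→7.5]: (14.86+9.53)/2 × 2 = 24.39
  Sum = 186.8025 mcg/mL·h
IV tail: 9.53/0.222 = 42.928; AUC_iv,0→∞ = 186.8025 + 42.928 = 229.7305 mcg/mL·h
Trapezoidal AUC_0→9.5 (oral solution):
  [0→0.5]: (0.00+12.98)/2 × 0.5 = 3.245
  [0.5→1]: (12.98+17.74)/2 × 0.5 = 7.68
  [1→1.5]: (17.74+18.77)/2 × 0.5 = 9.1275
  [1.5→7.5]: (18.77+5.80)/2 × 6 = 73.71
  [7.5→9.5]: (5.80+3.72)/2 × 2 = 9.52
  Sum = 103.2825 mcg/mL·h
oral solution tail: 3.72/0.222 = 16.757; AUC_ev,0→∞ = 103.2825 + 16.757 = 120.0395 mcg/mL·h
F = (AUC_ev/D_ev)/(AUC_iv/D_iv) = (120.0395/375)/(229.7305/250) = 0.320105/0.918922 = 0.3483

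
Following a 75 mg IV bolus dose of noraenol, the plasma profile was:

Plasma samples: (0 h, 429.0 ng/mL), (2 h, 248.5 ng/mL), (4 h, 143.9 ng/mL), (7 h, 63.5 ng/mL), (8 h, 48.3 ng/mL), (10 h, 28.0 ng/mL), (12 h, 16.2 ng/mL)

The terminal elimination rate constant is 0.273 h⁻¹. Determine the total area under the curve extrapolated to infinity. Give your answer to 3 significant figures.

Trapezoidal AUC_0→12:
  [0→2]: (429.0+248.5)/2 × 2 = 677.5
  [2→4]: (248.5+143.9)/2 × 2 = 392.4
  [4→7]: (143.9+63.5)/2 × 3 = 311.1
  [7→8]: (63.5+48.3)/2 × 1 = 55.9
  [8→10]: (48.3+28.0)/2 × 2 = 76.3
  [10→12]: (28.0+16.2)/2 × 2 = 44.2
  Sum = 1557.4 ng/mL·h
Extrapolated tail: C_last / k_e = 16.2 / 0.273 = 59.341
AUC_0→∞ = 1557.4 + 59.341 = 1616.741 ng/mL·h

AUC = 1620 ng/mL·h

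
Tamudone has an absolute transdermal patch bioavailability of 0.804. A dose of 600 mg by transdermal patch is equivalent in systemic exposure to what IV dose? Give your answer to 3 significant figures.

Systemic exposure from an extravascular dose = F × D_ev, so the equivalent IV dose is F × D_ev.
D_iv = F × D_ev = 0.804 × 600 = 482.4 mg

D_iv = 482 mg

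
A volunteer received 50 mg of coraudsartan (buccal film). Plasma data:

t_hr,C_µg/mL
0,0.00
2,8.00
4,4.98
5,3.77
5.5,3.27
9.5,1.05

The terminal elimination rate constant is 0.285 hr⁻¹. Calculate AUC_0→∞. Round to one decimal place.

Trapezoidal AUC_0→9.5:
  [0→2]: (0.00+8.00)/2 × 2 = 8.0
  [2→4]: (8.00+4.98)/2 × 2 = 12.98
  [4→5]: (4.98+3.77)/2 × 1 = 4.375
  [5→5.5]: (3.77+3.27)/2 × 0.5 = 1.76
  [5.5→9.5]: (3.27+1.05)/2 × 4 = 8.64
  Sum = 35.755 µg/mL·hr
Extrapolated tail: C_last / k_e = 1.05 / 0.285 = 3.684
AUC_0→∞ = 35.755 + 3.684 = 39.439 µg/mL·hr

AUC = 39.4 µg/mL·hr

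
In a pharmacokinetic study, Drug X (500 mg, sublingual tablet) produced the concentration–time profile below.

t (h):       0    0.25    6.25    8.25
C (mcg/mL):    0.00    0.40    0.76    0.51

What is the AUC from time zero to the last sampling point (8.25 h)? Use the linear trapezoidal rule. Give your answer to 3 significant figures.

Trapezoidal AUC_0→8.25:
  [0→0.25]: (0.00+0.40)/2 × 0.25 = 0.05
  [0.25→6.25]: (0.40+0.76)/2 × 6 = 3.48
  [6.25→8.25]: (0.76+0.51)/2 × 2 = 1.27
  Sum = 4.8 mcg/mL·h

AUC = 4.80 mcg/mL·h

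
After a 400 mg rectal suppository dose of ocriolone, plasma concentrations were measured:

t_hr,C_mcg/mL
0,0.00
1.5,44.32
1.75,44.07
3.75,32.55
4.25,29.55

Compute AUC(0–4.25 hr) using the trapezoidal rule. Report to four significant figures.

Trapezoidal AUC_0→4.25:
  [0→1.5]: (0.00+44.32)/2 × 1.5 = 33.24
  [1.5→1.75]: (44.32+44.07)/2 × 0.25 = 11.04875
  [1.75→3.75]: (44.07+32.55)/2 × 2 = 76.62
  [3.75→4.25]: (32.55+29.55)/2 × 0.5 = 15.525
  Sum = 136.43375 mcg/mL·hr

AUC = 136.4 mcg/mL·hr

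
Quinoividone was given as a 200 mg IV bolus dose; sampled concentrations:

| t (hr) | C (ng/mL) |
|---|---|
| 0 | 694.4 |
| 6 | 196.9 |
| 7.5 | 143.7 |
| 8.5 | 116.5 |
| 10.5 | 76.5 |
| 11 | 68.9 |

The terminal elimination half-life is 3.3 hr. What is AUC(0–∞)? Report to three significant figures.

AUC = 3620 ng/mL·hr

Trapezoidal AUC_0→11:
  [0→6]: (694.4+196.9)/2 × 6 = 2673.9
  [6→7.5]: (196.9+143.7)/2 × 1.5 = 255.45
  [7.5→8.5]: (143.7+116.5)/2 × 1 = 130.1
  [8.5→10.5]: (116.5+76.5)/2 × 2 = 193.0
  [10.5→11]: (76.5+68.9)/2 × 0.5 = 36.35
  Sum = 3288.8 ng/mL·hr
k_e = ln2 / t½ = 0.693147 / 3.3 = 0.2100 hr^-1
Extrapolated tail: C_last / k_e = 68.9 / 0.21 = 328.095
AUC_0→∞ = 3288.8 + 328.095 = 3616.895 ng/mL·hr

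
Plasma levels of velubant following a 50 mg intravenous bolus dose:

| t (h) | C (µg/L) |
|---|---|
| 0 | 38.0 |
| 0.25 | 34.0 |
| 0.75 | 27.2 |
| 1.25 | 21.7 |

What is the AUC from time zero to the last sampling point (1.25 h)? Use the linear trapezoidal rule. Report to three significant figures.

Trapezoidal AUC_0→1.25:
  [0→0.25]: (38.0+34.0)/2 × 0.25 = 9.0
  [0.25→0.75]: (34.0+27.2)/2 × 0.5 = 15.3
  [0.75→1.25]: (27.2+21.7)/2 × 0.5 = 12.225
  Sum = 36.525 µg/L·h

AUC = 36.5 µg/L·h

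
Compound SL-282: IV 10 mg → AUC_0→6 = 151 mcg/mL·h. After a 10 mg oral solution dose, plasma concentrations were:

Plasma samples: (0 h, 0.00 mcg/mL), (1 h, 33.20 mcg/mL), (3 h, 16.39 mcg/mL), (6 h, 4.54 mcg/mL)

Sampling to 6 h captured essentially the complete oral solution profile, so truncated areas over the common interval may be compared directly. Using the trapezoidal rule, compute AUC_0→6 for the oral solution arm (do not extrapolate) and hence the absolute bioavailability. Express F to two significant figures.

Trapezoidal AUC_0→6 (oral solution):
  [0→1]: (0.00+33.20)/2 × 1 = 16.6
  [1→3]: (33.20+16.39)/2 × 2 = 49.59
  [3→6]: (16.39+4.54)/2 × 3 = 31.395
  Sum = 97.585 mcg/mL·h
F = (AUC_ev/D_ev)/(AUC_iv/D_iv) = (97.585/10)/(151/10) = 9.7585/15.1 = 0.6463

F = 0.65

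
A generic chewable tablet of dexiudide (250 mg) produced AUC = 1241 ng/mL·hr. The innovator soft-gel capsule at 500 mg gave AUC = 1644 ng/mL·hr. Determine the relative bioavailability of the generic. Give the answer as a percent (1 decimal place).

F_rel = (AUC_test/D_test) / (AUC_ref/D_ref)
      = (1241/250) / (1644/500)
      = 4.964 / 3.288 = 1.5097 = 150.97%

F_rel = 151.0%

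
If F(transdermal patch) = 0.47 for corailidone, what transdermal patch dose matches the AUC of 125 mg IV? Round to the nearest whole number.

For equal systemic exposure: F × D_ev = D_iv
D_ev = D_iv / F = 125 / 0.47 = 265.957 mg

D_transdermal = 266 mg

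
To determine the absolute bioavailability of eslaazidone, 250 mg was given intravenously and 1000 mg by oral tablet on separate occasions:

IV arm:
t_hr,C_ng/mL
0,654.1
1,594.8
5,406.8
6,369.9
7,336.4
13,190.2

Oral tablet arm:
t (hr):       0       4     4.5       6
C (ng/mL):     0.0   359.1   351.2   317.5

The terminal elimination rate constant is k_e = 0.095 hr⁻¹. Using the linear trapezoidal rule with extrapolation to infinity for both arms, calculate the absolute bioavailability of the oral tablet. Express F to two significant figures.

F = 0.17

Trapezoidal AUC_0→13 (IV):
  [0→1]: (654.1+594.8)/2 × 1 = 624.45
  [1→5]: (594.8+406.8)/2 × 4 = 2003.2
  [5→6]: (406.8+369.9)/2 × 1 = 388.35
  [6→7]: (369.9+336.4)/2 × 1 = 353.15
  [7→13]: (336.4+190.2)/2 × 6 = 1579.8
  Sum = 4948.95 ng/mL·hr
IV tail: 190.2/0.095 = 2002.105; AUC_iv,0→∞ = 4948.95 + 2002.105 = 6951.055 ng/mL·hr
Trapezoidal AUC_0→6 (oral tablet):
  [0→4]: (0.0+359.1)/2 × 4 = 718.2
  [4→4.5]: (359.1+351.2)/2 × 0.5 = 177.575
  [4.5→6]: (351.2+317.5)/2 × 1.5 = 501.525
  Sum = 1397.3 ng/mL·hr
oral tablet tail: 317.5/0.095 = 3342.105; AUC_ev,0→∞ = 1397.3 + 3342.105 = 4739.405 ng/mL·hr
F = (AUC_ev/D_ev)/(AUC_iv/D_iv) = (4739.405/1000)/(6951.055/250) = 4.739405/27.80422 = 0.1705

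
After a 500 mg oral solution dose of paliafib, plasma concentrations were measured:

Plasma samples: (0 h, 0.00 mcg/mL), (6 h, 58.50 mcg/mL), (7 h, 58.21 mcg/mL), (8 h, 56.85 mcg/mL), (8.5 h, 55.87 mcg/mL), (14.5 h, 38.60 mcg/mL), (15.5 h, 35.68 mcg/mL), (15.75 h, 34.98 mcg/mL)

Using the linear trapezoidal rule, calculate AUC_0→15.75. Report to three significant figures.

Trapezoidal AUC_0→15.75:
  [0→6]: (0.00+58.50)/2 × 6 = 175.5
  [6→7]: (58.50+58.21)/2 × 1 = 58.355
  [7→8]: (58.21+56.85)/2 × 1 = 57.53
  [8→8.5]: (56.85+55.87)/2 × 0.5 = 28.18
  [8.5→14.5]: (55.87+38.60)/2 × 6 = 283.41
  [14.5→15.5]: (38.60+35.68)/2 × 1 = 37.14
  [15.5→15.75]: (35.68+34.98)/2 × 0.25 = 8.8325
  Sum = 648.9475 mcg/mL·h

AUC = 649 mcg/mL·h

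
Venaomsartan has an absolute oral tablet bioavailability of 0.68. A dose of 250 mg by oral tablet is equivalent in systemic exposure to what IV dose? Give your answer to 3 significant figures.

Systemic exposure from an extravascular dose = F × D_ev, so the equivalent IV dose is F × D_ev.
D_iv = F × D_ev = 0.68 × 250 = 170 mg

D_iv = 170 mg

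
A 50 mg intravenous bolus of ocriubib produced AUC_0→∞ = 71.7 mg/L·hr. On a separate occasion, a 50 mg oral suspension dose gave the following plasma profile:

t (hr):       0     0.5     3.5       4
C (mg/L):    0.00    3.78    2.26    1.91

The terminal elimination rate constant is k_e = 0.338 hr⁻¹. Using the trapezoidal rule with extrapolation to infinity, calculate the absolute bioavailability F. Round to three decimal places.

Trapezoidal AUC_0→4 (oral suspension):
  [0→0.5]: (0.00+3.78)/2 × 0.5 = 0.945
  [0.5→3.5]: (3.78+2.26)/2 × 3 = 9.06
  [3.5→4]: (2.26+1.91)/2 × 0.5 = 1.0425
  Sum = 11.0475 mg/L·hr
Tail: C_last/k_e = 1.91/0.338 = 5.651
AUC_0→∞ (oral suspension) = 11.0475 + 5.651 = 16.6985 mg/L·hr
F = (AUC_ev/D_ev)/(AUC_iv/D_iv) = (16.6985/50)/(71.7/50) = 0.33397/1.434 = 0.2329

F = 0.233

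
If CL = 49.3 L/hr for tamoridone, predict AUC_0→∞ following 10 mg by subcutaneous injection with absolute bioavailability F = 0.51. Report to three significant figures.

AUC = 0.103 mg/L·hr

AUC_0→∞ = F × Dose / CL
        = 0.51 × 10 / 49.3 = 0.103448 mg/L·hr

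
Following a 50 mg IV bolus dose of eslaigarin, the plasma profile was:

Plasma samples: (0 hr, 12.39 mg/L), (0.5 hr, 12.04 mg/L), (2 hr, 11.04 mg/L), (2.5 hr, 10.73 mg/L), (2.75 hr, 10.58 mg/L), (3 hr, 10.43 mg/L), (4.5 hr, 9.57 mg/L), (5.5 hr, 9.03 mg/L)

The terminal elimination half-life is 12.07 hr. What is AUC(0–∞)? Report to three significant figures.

AUC = 216 mg/L·hr

Trapezoidal AUC_0→5.5:
  [0→0.5]: (12.39+12.04)/2 × 0.5 = 6.1075
  [0.5→2]: (12.04+11.04)/2 × 1.5 = 17.31
  [2→2.5]: (11.04+10.73)/2 × 0.5 = 5.4425
  [2.5→2.75]: (10.73+10.58)/2 × 0.25 = 2.66375
  [2.75→3]: (10.58+10.43)/2 × 0.25 = 2.62625
  [3→4.5]: (10.43+9.57)/2 × 1.5 = 15.0
  [4.5→5.5]: (9.57+9.03)/2 × 1 = 9.3
  Sum = 58.45 mg/L·hr
k_e = ln2 / t½ = 0.693147 / 12.07 = 0.0574 hr^-1
Extrapolated tail: C_last / k_e = 9.03 / 0.0574 = 157.317
AUC_0→∞ = 58.45 + 157.317 = 215.767 mg/L·hr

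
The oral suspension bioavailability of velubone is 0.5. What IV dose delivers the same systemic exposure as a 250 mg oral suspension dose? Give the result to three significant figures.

D_iv = 125 mg

Systemic exposure from an extravascular dose = F × D_ev, so the equivalent IV dose is F × D_ev.
D_iv = F × D_ev = 0.5 × 250 = 125 mg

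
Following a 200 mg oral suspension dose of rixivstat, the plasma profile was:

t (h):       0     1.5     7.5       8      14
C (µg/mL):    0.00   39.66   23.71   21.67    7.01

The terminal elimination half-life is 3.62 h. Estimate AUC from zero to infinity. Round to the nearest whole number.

Trapezoidal AUC_0→14:
  [0→1.5]: (0.00+39.66)/2 × 1.5 = 29.745
  [1.5→7.5]: (39.66+23.71)/2 × 6 = 190.11
  [7.5→8]: (23.71+21.67)/2 × 0.5 = 11.345
  [8→14]: (21.67+7.01)/2 × 6 = 86.04
  Sum = 317.24 µg/mL·h
k_e = ln2 / t½ = 0.693147 / 3.62 = 0.1915 h^-1
Extrapolated tail: C_last / k_e = 7.01 / 0.1915 = 36.606
AUC_0→∞ = 317.24 + 36.606 = 353.846 µg/mL·h

AUC = 354 µg/mL·h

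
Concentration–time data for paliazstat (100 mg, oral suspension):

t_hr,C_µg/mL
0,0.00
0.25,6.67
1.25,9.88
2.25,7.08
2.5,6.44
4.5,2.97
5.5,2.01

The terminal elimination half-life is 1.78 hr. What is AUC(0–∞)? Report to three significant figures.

AUC = 36.3 µg/mL·hr

Trapezoidal AUC_0→5.5:
  [0→0.25]: (0.00+6.67)/2 × 0.25 = 0.83375
  [0.25→1.25]: (6.67+9.88)/2 × 1 = 8.275
  [1.25→2.25]: (9.88+7.08)/2 × 1 = 8.48
  [2.25→2.5]: (7.08+6.44)/2 × 0.25 = 1.69
  [2.5→4.5]: (6.44+2.97)/2 × 2 = 9.41
  [4.5→5.5]: (2.97+2.01)/2 × 1 = 2.49
  Sum = 31.17875 µg/mL·hr
k_e = ln2 / t½ = 0.693147 / 1.78 = 0.3894 hr^-1
Extrapolated tail: C_last / k_e = 2.01 / 0.3894 = 5.162
AUC_0→∞ = 31.17875 + 5.162 = 36.34075 µg/mL·hr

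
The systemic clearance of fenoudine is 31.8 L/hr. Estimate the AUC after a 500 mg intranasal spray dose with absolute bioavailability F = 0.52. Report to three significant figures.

AUC = 8.18 mg/L·hr

AUC_0→∞ = F × Dose / CL
        = 0.52 × 500 / 31.8 = 8.1761 mg/L·hr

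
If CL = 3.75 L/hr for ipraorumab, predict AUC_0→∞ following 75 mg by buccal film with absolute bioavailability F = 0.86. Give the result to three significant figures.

AUC_0→∞ = F × Dose / CL
        = 0.86 × 75 / 3.75 = 17.2 mg/L·hr

AUC = 17.2 mg/L·hr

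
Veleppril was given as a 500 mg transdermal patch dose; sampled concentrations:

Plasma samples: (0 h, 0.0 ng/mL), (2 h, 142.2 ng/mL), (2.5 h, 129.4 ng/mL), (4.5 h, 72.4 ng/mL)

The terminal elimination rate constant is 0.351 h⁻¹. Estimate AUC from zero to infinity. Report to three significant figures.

AUC = 618 ng/mL·h

Trapezoidal AUC_0→4.5:
  [0→2]: (0.0+142.2)/2 × 2 = 142.2
  [2→2.5]: (142.2+129.4)/2 × 0.5 = 67.9
  [2.5→4.5]: (129.4+72.4)/2 × 2 = 201.8
  Sum = 411.9 ng/mL·h
Extrapolated tail: C_last / k_e = 72.4 / 0.351 = 206.268
AUC_0→∞ = 411.9 + 206.268 = 618.168 ng/mL·h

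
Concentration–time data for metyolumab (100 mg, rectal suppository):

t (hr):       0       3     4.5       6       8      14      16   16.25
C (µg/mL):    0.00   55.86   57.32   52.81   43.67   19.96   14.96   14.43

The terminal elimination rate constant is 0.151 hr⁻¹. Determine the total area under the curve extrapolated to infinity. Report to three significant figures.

Trapezoidal AUC_0→16.25:
  [0→3]: (0.00+55.86)/2 × 3 = 83.79
  [3→4.5]: (55.86+57.32)/2 × 1.5 = 84.885
  [4.5→6]: (57.32+52.81)/2 × 1.5 = 82.5975
  [6→8]: (52.81+43.67)/2 × 2 = 96.48
  [8→14]: (43.67+19.96)/2 × 6 = 190.89
  [14→16]: (19.96+14.96)/2 × 2 = 34.92
  [16→16.25]: (14.96+14.43)/2 × 0.25 = 3.67375
  Sum = 577.23625 µg/mL·hr
Extrapolated tail: C_last / k_e = 14.43 / 0.151 = 95.563
AUC_0→∞ = 577.23625 + 95.563 = 672.79925 µg/mL·hr

AUC = 673 µg/mL·hr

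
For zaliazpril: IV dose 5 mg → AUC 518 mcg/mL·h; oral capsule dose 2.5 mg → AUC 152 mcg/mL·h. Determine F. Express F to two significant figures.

F = 0.59

F = (AUC_ev / D_ev) / (AUC_iv / D_iv)
  = (152/2.5) / (518/5)
  = 60.8 / 103.6 = 0.5869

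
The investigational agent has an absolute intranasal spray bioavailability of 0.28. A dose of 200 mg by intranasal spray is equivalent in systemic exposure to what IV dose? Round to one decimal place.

D_iv = 56.0 mg

Systemic exposure from an extravascular dose = F × D_ev, so the equivalent IV dose is F × D_ev.
D_iv = F × D_ev = 0.28 × 200 = 56 mg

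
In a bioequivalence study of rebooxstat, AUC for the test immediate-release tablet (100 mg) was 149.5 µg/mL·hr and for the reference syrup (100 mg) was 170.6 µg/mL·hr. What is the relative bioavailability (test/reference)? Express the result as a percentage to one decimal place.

F_rel = (AUC_test/D_test) / (AUC_ref/D_ref)
      = (149.5/100) / (170.6/100)
      = 1.495 / 1.706 = 0.8763 = 87.63%

F_rel = 87.6%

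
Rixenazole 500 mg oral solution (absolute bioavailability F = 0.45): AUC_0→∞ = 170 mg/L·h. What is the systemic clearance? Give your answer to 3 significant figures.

CL = F × Dose / AUC_0→∞
   = 0.45 × 500 / 170 = 1.32353 L/h

CL = 1.32 L/h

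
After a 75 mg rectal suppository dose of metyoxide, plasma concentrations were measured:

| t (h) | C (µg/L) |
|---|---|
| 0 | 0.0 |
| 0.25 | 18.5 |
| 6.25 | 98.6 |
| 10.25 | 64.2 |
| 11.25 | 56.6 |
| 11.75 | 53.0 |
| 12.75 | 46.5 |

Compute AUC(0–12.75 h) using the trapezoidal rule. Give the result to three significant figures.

Trapezoidal AUC_0→12.75:
  [0→0.25]: (0.0+18.5)/2 × 0.25 = 2.3125
  [0.25→6.25]: (18.5+98.6)/2 × 6 = 351.3
  [6.25→10.25]: (98.6+64.2)/2 × 4 = 325.6
  [10.25→11.25]: (64.2+56.6)/2 × 1 = 60.4
  [11.25→11.75]: (56.6+53.0)/2 × 0.5 = 27.4
  [11.75→12.75]: (53.0+46.5)/2 × 1 = 49.75
  Sum = 816.7625 µg/L·h

AUC = 817 µg/L·h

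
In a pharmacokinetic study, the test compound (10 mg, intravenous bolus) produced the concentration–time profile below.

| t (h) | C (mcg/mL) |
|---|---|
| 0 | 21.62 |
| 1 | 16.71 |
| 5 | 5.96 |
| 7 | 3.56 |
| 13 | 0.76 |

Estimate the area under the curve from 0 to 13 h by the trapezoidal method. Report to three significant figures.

AUC = 87.0 mcg/mL·h

Trapezoidal AUC_0→13:
  [0→1]: (21.62+16.71)/2 × 1 = 19.165
  [1→5]: (16.71+5.96)/2 × 4 = 45.34
  [5→7]: (5.96+3.56)/2 × 2 = 9.52
  [7→13]: (3.56+0.76)/2 × 6 = 12.96
  Sum = 86.985 mcg/mL·h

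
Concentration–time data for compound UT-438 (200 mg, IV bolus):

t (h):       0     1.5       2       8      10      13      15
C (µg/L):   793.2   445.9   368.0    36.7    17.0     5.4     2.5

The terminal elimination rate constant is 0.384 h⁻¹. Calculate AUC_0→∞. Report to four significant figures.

AUC = 2449 µg/L·h

Trapezoidal AUC_0→15:
  [0→1.5]: (793.2+445.9)/2 × 1.5 = 929.325
  [1.5→2]: (445.9+368.0)/2 × 0.5 = 203.475
  [2→8]: (368.0+36.7)/2 × 6 = 1214.1
  [8→10]: (36.7+17.0)/2 × 2 = 53.7
  [10→13]: (17.0+5.4)/2 × 3 = 33.6
  [13→15]: (5.4+2.5)/2 × 2 = 7.9
  Sum = 2442.1 µg/L·h
Extrapolated tail: C_last / k_e = 2.5 / 0.384 = 6.510
AUC_0→∞ = 2442.1 + 6.510 = 2448.61 µg/L·h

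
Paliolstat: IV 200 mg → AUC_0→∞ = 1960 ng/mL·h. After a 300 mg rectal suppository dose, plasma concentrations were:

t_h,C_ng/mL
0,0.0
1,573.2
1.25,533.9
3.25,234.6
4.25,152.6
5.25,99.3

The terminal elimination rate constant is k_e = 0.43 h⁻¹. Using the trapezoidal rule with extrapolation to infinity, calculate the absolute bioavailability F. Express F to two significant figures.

F = 0.59

Trapezoidal AUC_0→5.25 (rectal suppository):
  [0→1]: (0.0+573.2)/2 × 1 = 286.6
  [1→1.25]: (573.2+533.9)/2 × 0.25 = 138.3875
  [1.25→3.25]: (533.9+234.6)/2 × 2 = 768.5
  [3.25→4.25]: (234.6+152.6)/2 × 1 = 193.6
  [4.25→5.25]: (152.6+99.3)/2 × 1 = 125.95
  Sum = 1513.0375 ng/mL·h
Tail: C_last/k_e = 99.3/0.43 = 230.930
AUC_0→∞ (rectal suppository) = 1513.0375 + 230.930 = 1743.9675 ng/mL·h
F = (AUC_ev/D_ev)/(AUC_iv/D_iv) = (1743.9675/300)/(1960/200) = 5.813225/9.8 = 0.5932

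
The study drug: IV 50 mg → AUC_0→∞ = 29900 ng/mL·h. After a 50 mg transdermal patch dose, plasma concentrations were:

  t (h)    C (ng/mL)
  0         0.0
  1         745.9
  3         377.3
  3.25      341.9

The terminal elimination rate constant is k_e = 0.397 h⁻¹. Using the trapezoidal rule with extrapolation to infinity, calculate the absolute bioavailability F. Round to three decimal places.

Trapezoidal AUC_0→3.25 (transdermal patch):
  [0→1]: (0.0+745.9)/2 × 1 = 372.95
  [1→3]: (745.9+377.3)/2 × 2 = 1123.2
  [3→3.25]: (377.3+341.9)/2 × 0.25 = 89.9
  Sum = 1586.05 ng/mL·h
Tail: C_last/k_e = 341.9/0.397 = 861.209
AUC_0→∞ (transdermal patch) = 1586.05 + 861.209 = 2447.259 ng/mL·h
F = (AUC_ev/D_ev)/(AUC_iv/D_iv) = (2447.259/50)/(29900/50) = 48.94518/598 = 0.0818

F = 0.082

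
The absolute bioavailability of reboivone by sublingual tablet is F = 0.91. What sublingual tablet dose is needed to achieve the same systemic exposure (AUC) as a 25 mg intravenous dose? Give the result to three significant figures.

D_sublingual = 27.5 mg

For equal systemic exposure: F × D_ev = D_iv
D_ev = D_iv / F = 25 / 0.91 = 27.4725 mg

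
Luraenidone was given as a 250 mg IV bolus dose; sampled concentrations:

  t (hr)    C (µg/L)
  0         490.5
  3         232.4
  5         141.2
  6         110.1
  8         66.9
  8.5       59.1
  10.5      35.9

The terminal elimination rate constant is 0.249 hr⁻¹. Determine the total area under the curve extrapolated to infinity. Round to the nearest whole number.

AUC = 2031 µg/L·hr

Trapezoidal AUC_0→10.5:
  [0→3]: (490.5+232.4)/2 × 3 = 1084.35
  [3→5]: (232.4+141.2)/2 × 2 = 373.6
  [5→6]: (141.2+110.1)/2 × 1 = 125.65
  [6→8]: (110.1+66.9)/2 × 2 = 177.0
  [8→8.5]: (66.9+59.1)/2 × 0.5 = 31.5
  [8.5→10.5]: (59.1+35.9)/2 × 2 = 95.0
  Sum = 1887.1 µg/L·hr
Extrapolated tail: C_last / k_e = 35.9 / 0.249 = 144.177
AUC_0→∞ = 1887.1 + 144.177 = 2031.277 µg/L·hr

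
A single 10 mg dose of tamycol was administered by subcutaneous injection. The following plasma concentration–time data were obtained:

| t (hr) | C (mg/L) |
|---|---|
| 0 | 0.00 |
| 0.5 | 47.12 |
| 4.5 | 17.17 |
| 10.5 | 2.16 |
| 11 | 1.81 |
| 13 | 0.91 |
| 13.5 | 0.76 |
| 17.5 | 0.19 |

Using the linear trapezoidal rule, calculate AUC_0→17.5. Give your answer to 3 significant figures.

Trapezoidal AUC_0→17.5:
  [0→0.5]: (0.00+47.12)/2 × 0.5 = 11.78
  [0.5→4.5]: (47.12+17.17)/2 × 4 = 128.58
  [4.5→10.5]: (17.17+2.16)/2 × 6 = 57.99
  [10.5→11]: (2.16+1.81)/2 × 0.5 = 0.9925
  [11→13]: (1.81+0.91)/2 × 2 = 2.72
  [13→13.5]: (0.91+0.76)/2 × 0.5 = 0.4175
  [13.5→17.5]: (0.76+0.19)/2 × 4 = 1.9
  Sum = 204.38 mg/L·hr

AUC = 204 mg/L·hr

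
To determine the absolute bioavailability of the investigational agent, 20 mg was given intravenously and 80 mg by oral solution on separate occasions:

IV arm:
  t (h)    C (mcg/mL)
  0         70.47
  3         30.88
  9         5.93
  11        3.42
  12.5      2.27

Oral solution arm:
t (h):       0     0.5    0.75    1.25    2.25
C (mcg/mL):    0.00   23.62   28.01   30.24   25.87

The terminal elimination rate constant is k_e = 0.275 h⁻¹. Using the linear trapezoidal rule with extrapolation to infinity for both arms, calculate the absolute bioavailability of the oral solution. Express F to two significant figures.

F = 0.13

Trapezoidal AUC_0→12.5 (IV):
  [0→3]: (70.47+30.88)/2 × 3 = 152.025
  [3→9]: (30.88+5.93)/2 × 6 = 110.43
  [9→11]: (5.93+3.42)/2 × 2 = 9.35
  [11→12.5]: (3.42+2.27)/2 × 1.5 = 4.2675
  Sum = 276.0725 mcg/mL·h
IV tail: 2.27/0.275 = 8.255; AUC_iv,0→∞ = 276.0725 + 8.255 = 284.3275 mcg/mL·h
Trapezoidal AUC_0→2.25 (oral solution):
  [0→0.5]: (0.00+23.62)/2 × 0.5 = 5.905
  [0.5→0.75]: (23.62+28.01)/2 × 0.25 = 6.45375
  [0.75→1.25]: (28.01+30.24)/2 × 0.5 = 14.5625
  [1.25→2.25]: (30.24+25.87)/2 × 1 = 28.055
  Sum = 54.97625 mcg/mL·h
oral solution tail: 25.87/0.275 = 94.073; AUC_ev,0→∞ = 54.97625 + 94.073 = 149.04925 mcg/mL·h
F = (AUC_ev/D_ev)/(AUC_iv/D_iv) = (149.04925/80)/(284.3275/20) = 1.86312/14.216375 = 0.1311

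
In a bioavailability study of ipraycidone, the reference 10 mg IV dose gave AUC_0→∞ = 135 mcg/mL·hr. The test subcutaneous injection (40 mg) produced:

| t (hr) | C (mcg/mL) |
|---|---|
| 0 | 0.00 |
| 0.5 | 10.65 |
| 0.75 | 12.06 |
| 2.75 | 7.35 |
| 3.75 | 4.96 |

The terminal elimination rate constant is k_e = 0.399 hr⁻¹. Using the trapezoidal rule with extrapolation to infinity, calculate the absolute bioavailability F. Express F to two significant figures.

Trapezoidal AUC_0→3.75 (subcutaneous injection):
  [0→0.5]: (0.00+10.65)/2 × 0.5 = 2.6625
  [0.5→0.75]: (10.65+12.06)/2 × 0.25 = 2.83875
  [0.75→2.75]: (12.06+7.35)/2 × 2 = 19.41
  [2.75→3.75]: (7.35+4.96)/2 × 1 = 6.155
  Sum = 31.06625 mcg/mL·hr
Tail: C_last/k_e = 4.96/0.399 = 12.431
AUC_0→∞ (subcutaneous injection) = 31.06625 + 12.431 = 43.49725 mcg/mL·hr
F = (AUC_ev/D_ev)/(AUC_iv/D_iv) = (43.49725/40)/(135/10) = 1.08743/13.5 = 0.0806

F = 0.081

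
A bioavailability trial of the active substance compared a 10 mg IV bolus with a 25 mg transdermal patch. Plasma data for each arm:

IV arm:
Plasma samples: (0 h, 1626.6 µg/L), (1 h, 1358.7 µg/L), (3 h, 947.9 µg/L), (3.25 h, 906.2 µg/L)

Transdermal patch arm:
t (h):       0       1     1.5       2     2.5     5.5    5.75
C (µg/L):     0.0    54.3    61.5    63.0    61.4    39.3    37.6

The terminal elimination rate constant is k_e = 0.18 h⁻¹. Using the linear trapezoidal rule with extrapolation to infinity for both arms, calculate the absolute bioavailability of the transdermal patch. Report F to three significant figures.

Trapezoidal AUC_0→3.25 (IV):
  [0→1]: (1626.6+1358.7)/2 × 1 = 1492.65
  [1→3]: (1358.7+947.9)/2 × 2 = 2306.6
  [3→3.25]: (947.9+906.2)/2 × 0.25 = 231.7625
  Sum = 4031.0125 µg/L·h
IV tail: 906.2/0.18 = 5034.444; AUC_iv,0→∞ = 4031.0125 + 5034.444 = 9065.4565 µg/L·h
Trapezoidal AUC_0→5.75 (transdermal patch):
  [0→1]: (0.0+54.3)/2 × 1 = 27.15
  [1→1.5]: (54.3+61.5)/2 × 0.5 = 28.95
  [1.5→2]: (61.5+63.0)/2 × 0.5 = 31.125
  [2→2.5]: (63.0+61.4)/2 × 0.5 = 31.1
  [2.5→5.5]: (61.4+39.3)/2 × 3 = 151.05
  [5.5→5.75]: (39.3+37.6)/2 × 0.25 = 9.6125
  Sum = 278.9875 µg/L·h
transdermal patch tail: 37.6/0.18 = 208.889; AUC_ev,0→∞ = 278.9875 + 208.889 = 487.8765 µg/L·h
F = (AUC_ev/D_ev)/(AUC_iv/D_iv) = (487.8765/25)/(9065.4565/10) = 19.51506/906.54565 = 0.0215

F = 0.0215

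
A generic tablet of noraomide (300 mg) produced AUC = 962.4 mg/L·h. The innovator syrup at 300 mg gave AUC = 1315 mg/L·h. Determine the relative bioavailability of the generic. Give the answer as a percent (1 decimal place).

F_rel = (AUC_test/D_test) / (AUC_ref/D_ref)
      = (962.4/300) / (1315/300)
      = 3.208 / 4.38333 = 0.7319 = 73.19%

F_rel = 73.2%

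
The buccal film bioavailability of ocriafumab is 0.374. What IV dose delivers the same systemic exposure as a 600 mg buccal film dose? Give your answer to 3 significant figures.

Systemic exposure from an extravascular dose = F × D_ev, so the equivalent IV dose is F × D_ev.
D_iv = F × D_ev = 0.374 × 600 = 224.4 mg

D_iv = 224 mg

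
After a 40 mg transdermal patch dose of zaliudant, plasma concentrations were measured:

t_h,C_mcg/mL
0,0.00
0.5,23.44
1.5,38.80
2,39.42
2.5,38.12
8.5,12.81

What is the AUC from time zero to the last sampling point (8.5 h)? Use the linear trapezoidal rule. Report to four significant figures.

Trapezoidal AUC_0→8.5:
  [0→0.5]: (0.00+23.44)/2 × 0.5 = 5.86
  [0.5→1.5]: (23.44+38.80)/2 × 1 = 31.12
  [1.5→2]: (38.80+39.42)/2 × 0.5 = 19.555
  [2→2.5]: (39.42+38.12)/2 × 0.5 = 19.385
  [2.5→8.5]: (38.12+12.81)/2 × 6 = 152.79
  Sum = 228.71 mcg/mL·h

AUC = 228.7 mcg/mL·h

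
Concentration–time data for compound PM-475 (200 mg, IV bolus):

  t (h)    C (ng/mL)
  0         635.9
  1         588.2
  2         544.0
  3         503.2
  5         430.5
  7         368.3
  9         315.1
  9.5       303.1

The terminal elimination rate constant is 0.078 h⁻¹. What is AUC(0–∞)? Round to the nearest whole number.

AUC = 8158 ng/mL·h

Trapezoidal AUC_0→9.5:
  [0→1]: (635.9+588.2)/2 × 1 = 612.05
  [1→2]: (588.2+544.0)/2 × 1 = 566.1
  [2→3]: (544.0+503.2)/2 × 1 = 523.6
  [3→5]: (503.2+430.5)/2 × 2 = 933.7
  [5→7]: (430.5+368.3)/2 × 2 = 798.8
  [7→9]: (368.3+315.1)/2 × 2 = 683.4
  [9→9.5]: (315.1+303.1)/2 × 0.5 = 154.55
  Sum = 4272.2 ng/mL·h
Extrapolated tail: C_last / k_e = 303.1 / 0.078 = 3885.897
AUC_0→∞ = 4272.2 + 3885.897 = 8158.097 ng/mL·h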